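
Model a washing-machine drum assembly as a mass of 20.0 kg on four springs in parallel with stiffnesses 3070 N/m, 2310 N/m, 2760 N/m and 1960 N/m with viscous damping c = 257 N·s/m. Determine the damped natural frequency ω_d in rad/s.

Parallel springs add: k_eq = 3070 + 2310 + 2760 + 1960 = 10100 N/m.
ω_n = √(k_eq/m) = √(10100/20.0) = 22.47 rad/s.
Critical damping c_c = 2√(k_eq·m) = 2√(10100 × 20.0) = 898.9 N·s/m, so ζ = c/c_c = 257/898.9 = 0.2859.
ω_d = ω_n√(1 − ζ²) = 22.47 × √(1 − 0.0817) = 21.53 rad/s.

21.5 rad/s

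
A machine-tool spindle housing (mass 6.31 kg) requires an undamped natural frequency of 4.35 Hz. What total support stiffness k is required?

4710 N/m

ω_n = 2πf_n = 2π × 4.35 = 27.33 rad/s.
k = m·ω_n² = 6.31 × 27.33² = 6.31 × 747.0 = 4714 N/m.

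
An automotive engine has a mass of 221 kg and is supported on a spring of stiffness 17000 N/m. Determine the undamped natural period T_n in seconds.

0.716 s

ω_n = √(k/m) = √(17000/221) = √76.92 = 8.771 rad/s.
T_n = 2π/ω_n = 6.283/8.771 = 0.7164 s.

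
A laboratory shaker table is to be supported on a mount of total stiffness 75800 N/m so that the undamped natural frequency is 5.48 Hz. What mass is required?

ω_n = 2πf_n = 2π × 5.48 = 34.43 rad/s.
m = k/ω_n² = 75800/34.43² = 75800/1186 = 63.94 kg.

63.9 kg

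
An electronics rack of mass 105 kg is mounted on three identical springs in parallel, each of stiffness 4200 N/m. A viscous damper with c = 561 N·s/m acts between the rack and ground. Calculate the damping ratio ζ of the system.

0.244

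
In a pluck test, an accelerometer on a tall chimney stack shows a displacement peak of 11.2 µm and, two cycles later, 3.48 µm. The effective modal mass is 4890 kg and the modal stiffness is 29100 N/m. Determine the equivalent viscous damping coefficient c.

2210 N·s/m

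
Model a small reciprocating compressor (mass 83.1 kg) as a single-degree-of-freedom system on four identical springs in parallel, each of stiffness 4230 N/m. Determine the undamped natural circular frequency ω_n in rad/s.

Parallel springs add: k_eq = 4 × 4230 = 16920 N/m.
ω_n = √(k_eq/m) = √(16920/83.1) = √203.6 = 14.27 rad/s.

14.3 rad/s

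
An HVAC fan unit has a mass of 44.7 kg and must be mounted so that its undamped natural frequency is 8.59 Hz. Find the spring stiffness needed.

130000 N/m

ω_n = 2πf_n = 2π × 8.59 = 53.97 rad/s.
k = m·ω_n² = 44.7 × 53.97² = 44.7 × 2913 = 130200 N/m.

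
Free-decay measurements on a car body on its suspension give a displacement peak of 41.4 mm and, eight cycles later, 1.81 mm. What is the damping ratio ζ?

Logarithmic decrement δ = (1/n)·ln(x₀/x_n) = (1/8)·ln(41.4/1.81) = (1/8)·ln(22.87) = 0.3912.
ζ = δ/√(4π² + δ²) = 0.3912/√(39.48 + 0.153) = 0.3912/6.295 = 0.06215.

0.0621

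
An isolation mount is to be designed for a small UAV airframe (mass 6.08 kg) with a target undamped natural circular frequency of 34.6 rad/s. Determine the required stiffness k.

7280 N/m

k = m·ω_n² = 6.08 × 34.60² = 6.08 × 1197 = 7279 N/m.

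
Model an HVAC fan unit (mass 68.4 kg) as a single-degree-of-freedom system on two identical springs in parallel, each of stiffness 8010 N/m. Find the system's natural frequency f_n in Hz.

Parallel springs add: k_eq = 2 × 8010 = 16020 N/m.
ω_n = √(k_eq/m) = √(16020/68.4) = √234.2 = 15.30 rad/s.
f_n = ω_n/(2π) = 15.30/6.283 = 2.436 Hz.

2.44 Hz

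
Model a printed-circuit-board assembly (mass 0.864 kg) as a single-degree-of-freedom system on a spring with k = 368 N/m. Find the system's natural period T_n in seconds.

0.304 s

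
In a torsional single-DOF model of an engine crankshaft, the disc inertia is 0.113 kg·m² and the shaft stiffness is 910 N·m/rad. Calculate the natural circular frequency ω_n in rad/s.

ω_n = √(k_t/J) = √(910/0.113) = √8053 = 89.74 rad/s.

89.7 rad/s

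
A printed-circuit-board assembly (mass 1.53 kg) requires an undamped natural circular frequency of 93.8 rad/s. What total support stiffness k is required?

k = m·ω_n² = 1.53 × 93.80² = 1.53 × 8798 = 13460 N/m.

13500 N/m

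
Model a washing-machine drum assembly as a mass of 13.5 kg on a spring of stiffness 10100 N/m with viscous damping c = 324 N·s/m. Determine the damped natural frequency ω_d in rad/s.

ω_n = √(k/m) = √(10100/13.5) = 27.35 rad/s.
Critical damping c_c = 2√(k·m) = 2√(10100 × 13.5) = 738.5 N·s/m, so ζ = c/c_c = 324/738.5 = 0.4387.
ω_d = ω_n√(1 − ζ²) = 27.35 × √(1 − 0.192) = 24.58 rad/s.

24.6 rad/s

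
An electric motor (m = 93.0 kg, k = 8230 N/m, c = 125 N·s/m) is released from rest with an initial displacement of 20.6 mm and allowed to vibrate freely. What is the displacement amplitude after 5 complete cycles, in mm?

2.17 mm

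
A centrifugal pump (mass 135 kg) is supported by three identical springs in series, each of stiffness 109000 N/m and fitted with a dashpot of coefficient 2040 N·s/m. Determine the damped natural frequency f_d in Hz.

Series springs: 1/k_eq = 3/109000, so k_eq = 109000/3 = 36330 N/m.
ω_n = √(k_eq/m) = √(36330/135) = 16.41 rad/s.
Critical damping c_c = 2√(k_eq·m) = 2√(36330 × 135) = 4429 N·s/m, so ζ = c/c_c = 2040/4429 = 0.4606.
ω_d = ω_n√(1 − ζ²) = 16.41 × √(1 − 0.212) = 14.56 rad/s.
f_d = ω_d/(2π) = 2.318 Hz.

2.32 Hz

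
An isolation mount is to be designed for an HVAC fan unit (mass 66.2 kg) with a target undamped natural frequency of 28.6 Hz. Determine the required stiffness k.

ω_n = 2πf_n = 2π × 28.6 = 179.7 rad/s.
k = m·ω_n² = 66.2 × 179.7² = 66.2 × 32290 = 2138000 N/m.

2140000 N/m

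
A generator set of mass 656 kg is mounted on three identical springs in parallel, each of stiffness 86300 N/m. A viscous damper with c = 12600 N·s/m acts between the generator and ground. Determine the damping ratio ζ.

Parallel springs add: k_eq = 3 × 86300 = 258900 N/m.
ω_n = √(k_eq/m) = √(258900/656) = 19.87 rad/s.
Critical damping c_c = 2√(k_eq·m) = 2√(258900 × 656) = 26060 N·s/m, so ζ = c/c_c = 12600/26060 = 0.4834.

0.483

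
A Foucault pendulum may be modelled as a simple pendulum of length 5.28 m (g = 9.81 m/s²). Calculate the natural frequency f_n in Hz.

0.217 Hz

For a simple pendulum ω_n = √(g/L) = √(9.81/5.28) = √1.858 = 1.363 rad/s.
f_n = ω_n/(2π) = 1.363/6.283 = 0.2169 Hz.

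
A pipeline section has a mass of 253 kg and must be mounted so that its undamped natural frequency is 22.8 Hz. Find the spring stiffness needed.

5190000 N/m

ω_n = 2πf_n = 2π × 22.8 = 143.3 rad/s.
k = m·ω_n² = 253 × 143.3² = 253 × 20520 = 5192000 N/m.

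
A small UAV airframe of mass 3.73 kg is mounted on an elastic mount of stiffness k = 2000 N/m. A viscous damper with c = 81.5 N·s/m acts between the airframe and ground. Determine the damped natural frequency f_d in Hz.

ω_n = √(k/m) = √(2000/3.73) = 23.16 rad/s.
Critical damping c_c = 2√(k·m) = 2√(2000 × 3.73) = 172.7 N·s/m, so ζ = c/c_c = 81.5/172.7 = 0.4718.
ω_d = ω_n√(1 − ζ²) = 23.16 × √(1 − 0.223) = 20.42 rad/s.
f_d = ω_d/(2π) = 3.249 Hz.

3.25 Hz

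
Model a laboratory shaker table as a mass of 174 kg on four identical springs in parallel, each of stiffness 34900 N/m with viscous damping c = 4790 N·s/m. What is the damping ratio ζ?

0.486

Parallel springs add: k_eq = 4 × 34900 = 139600 N/m.
ω_n = √(k_eq/m) = √(139600/174) = 28.32 rad/s.
Critical damping c_c = 2√(k_eq·m) = 2√(139600 × 174) = 9857 N·s/m, so ζ = c/c_c = 4790/9857 = 0.4859.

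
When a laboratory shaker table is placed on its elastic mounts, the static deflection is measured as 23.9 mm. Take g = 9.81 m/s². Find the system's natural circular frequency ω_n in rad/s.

20.3 rad/s

ω_n = √(g/δ_st) = √(9.81/0.0239) = √410.5 = 20.26 rad/s.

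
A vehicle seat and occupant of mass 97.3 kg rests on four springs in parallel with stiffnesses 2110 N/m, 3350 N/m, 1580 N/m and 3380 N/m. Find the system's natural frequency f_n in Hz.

Parallel springs add: k_eq = 2110 + 3350 + 1580 + 3380 = 10420 N/m.
ω_n = √(k_eq/m) = √(10420/97.3) = √107.1 = 10.35 rad/s.
f_n = ω_n/(2π) = 10.35/6.283 = 1.647 Hz.

1.65 Hz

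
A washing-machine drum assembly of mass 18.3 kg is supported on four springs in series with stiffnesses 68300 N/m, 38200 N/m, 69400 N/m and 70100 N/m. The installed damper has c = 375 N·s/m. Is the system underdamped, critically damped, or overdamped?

Series springs: 1/k_eq = 1/68300 + 1/38200 + 1/69400 + 1/70100 = 6.949×10^-5, so k_eq = 14390 N/m.
c_c = 2√(k_eq·m) = 1026 N·s/m; ζ = c/c_c = 375/1026 = 0.365.
Since ζ < 1 the system is underdamped.

underdamped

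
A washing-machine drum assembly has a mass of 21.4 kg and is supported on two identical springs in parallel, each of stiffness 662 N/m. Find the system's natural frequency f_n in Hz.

Parallel springs add: k_eq = 2 × 662 = 1324 N/m.
ω_n = √(k_eq/m) = √(1324/21.4) = √61.87 = 7.866 rad/s.
f_n = ω_n/(2π) = 7.866/6.283 = 1.252 Hz.

1.25 Hz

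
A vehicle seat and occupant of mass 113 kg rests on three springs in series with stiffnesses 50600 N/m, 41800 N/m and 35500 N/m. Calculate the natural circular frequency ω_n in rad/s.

Series springs: 1/k_eq = 1/50600 + 1/41800 + 1/35500 = 7.186×10^-5, so k_eq = 13920 N/m.
ω_n = √(k_eq/m) = √(13920/113) = √123.2 = 11.10 rad/s.

11.1 rad/s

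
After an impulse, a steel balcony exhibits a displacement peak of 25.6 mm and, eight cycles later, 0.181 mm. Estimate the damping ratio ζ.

0.0980

Logarithmic decrement δ = (1/n)·ln(x₀/x_n) = (1/8)·ln(25.6/0.181) = (1/8)·ln(141.4) = 0.6190.
ζ = δ/√(4π² + δ²) = 0.6190/√(39.48 + 0.383) = 0.6190/6.314 = 0.09804.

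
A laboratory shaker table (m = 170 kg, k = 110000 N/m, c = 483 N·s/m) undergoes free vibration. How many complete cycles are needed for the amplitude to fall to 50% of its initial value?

2 cycles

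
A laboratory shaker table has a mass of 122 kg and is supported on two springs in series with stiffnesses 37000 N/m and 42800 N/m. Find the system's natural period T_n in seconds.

0.493 s

Series springs: 1/k_eq = 1/37000 + 1/42800 = 5.039×10^-5, so k_eq = 19840 N/m.
ω_n = √(k_eq/m) = √(19840/122) = √162.7 = 12.75 rad/s.
T_n = 2π/ω_n = 6.283/12.75 = 0.4926 s.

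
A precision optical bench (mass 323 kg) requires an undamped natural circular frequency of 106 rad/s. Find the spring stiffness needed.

k = m·ω_n² = 323 × 106.0² = 323 × 11240 = 3629000 N/m.

3630000 N/m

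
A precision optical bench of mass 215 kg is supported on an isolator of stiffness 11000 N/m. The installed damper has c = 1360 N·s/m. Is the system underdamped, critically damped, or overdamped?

underdamped

c_c = 2√(k·m) = 3076 N·s/m; ζ = c/c_c = 1360/3076 = 0.442.
Since ζ < 1 the system is underdamped.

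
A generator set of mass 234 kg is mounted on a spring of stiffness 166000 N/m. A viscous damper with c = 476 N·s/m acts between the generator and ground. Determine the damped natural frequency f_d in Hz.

ω_n = √(k/m) = √(166000/234) = 26.63 rad/s.
Critical damping c_c = 2√(k·m) = 2√(166000 × 234) = 12460 N·s/m, so ζ = c/c_c = 476/12460 = 0.03819.
ω_d = ω_n√(1 − ζ²) = 26.63 × √(1 − 0.00146) = 26.62 rad/s.
f_d = ω_d/(2π) = 4.236 Hz.

4.24 Hz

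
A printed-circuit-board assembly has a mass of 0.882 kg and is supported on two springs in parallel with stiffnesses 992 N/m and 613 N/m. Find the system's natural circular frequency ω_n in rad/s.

Parallel springs add: k_eq = 992 + 613 = 1605 N/m.
ω_n = √(k_eq/m) = √(1605/0.882) = √1820 = 42.66 rad/s.

42.7 rad/s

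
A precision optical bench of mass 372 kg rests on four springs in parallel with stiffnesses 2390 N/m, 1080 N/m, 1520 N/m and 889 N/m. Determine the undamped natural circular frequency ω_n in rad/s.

3.98 rad/s

Parallel springs add: k_eq = 2390 + 1080 + 1520 + 889 = 5879 N/m.
ω_n = √(k_eq/m) = √(5879/372) = √15.80 = 3.975 rad/s.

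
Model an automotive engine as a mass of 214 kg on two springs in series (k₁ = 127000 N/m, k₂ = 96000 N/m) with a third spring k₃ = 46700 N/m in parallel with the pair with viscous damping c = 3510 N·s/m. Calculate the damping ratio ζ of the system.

Series pair: k_s = k₁k₂/(k₁+k₂) = (127000)(96000)/(127000 + 96000) = 54670 N/m. In parallel with k₃: k_eq = 54670 + 46700 = 101400 N/m.
ω_n = √(k_eq/m) = √(101400/214) = 21.76 rad/s.
Critical damping c_c = 2√(k_eq·m) = 2√(101400 × 214) = 9315 N·s/m, so ζ = c/c_c = 3510/9315 = 0.3768.

0.377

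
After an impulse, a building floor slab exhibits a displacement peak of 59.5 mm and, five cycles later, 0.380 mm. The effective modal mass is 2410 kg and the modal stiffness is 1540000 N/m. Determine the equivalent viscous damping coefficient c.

19400 N·s/m

Logarithmic decrement δ = (1/n)·ln(x₀/x_n) = (1/5)·ln(59.5/0.380) = (1/5)·ln(156.6) = 1.011.
ζ = δ/√(4π² + δ²) = 1.011/√(39.48 + 1.02) = 1.011/6.364 = 0.1588.
c = ζ · 2√(km) = 0.1588 × 2√(1540000 × 2410) = 0.1588 × 121800 = 19350 N·s/m.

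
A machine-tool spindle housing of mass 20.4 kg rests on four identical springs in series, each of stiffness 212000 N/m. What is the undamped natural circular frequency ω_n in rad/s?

51.0 rad/s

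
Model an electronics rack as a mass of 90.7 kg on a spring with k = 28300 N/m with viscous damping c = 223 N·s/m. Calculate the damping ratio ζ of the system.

0.0696

ω_n = √(k/m) = √(28300/90.7) = 17.66 rad/s.
Critical damping c_c = 2√(k·m) = 2√(28300 × 90.7) = 3204 N·s/m, so ζ = c/c_c = 223/3204 = 0.06959.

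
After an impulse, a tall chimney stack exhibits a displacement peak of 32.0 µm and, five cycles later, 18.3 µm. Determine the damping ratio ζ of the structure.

Logarithmic decrement δ = (1/n)·ln(x₀/x_n) = (1/5)·ln(32.0/18.3) = (1/5)·ln(1.749) = 0.1118.
ζ = δ/√(4π² + δ²) = 0.1118/√(39.48 + 0.0125) = 0.1118/6.284 = 0.01779.

0.0178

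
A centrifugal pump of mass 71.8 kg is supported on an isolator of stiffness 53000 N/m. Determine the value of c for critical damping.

3900 N·s/m

c_c = 2√(k·m) = 2√(53000 × 71.8) = 2 × 1951 = 3901 N·s/m.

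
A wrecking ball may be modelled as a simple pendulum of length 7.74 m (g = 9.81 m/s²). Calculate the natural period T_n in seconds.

5.58 s

For a simple pendulum ω_n = √(g/L) = √(9.81/7.74) = √1.267 = 1.126 rad/s.
T_n = 2π/ω_n = 6.283/1.126 = 5.581 s.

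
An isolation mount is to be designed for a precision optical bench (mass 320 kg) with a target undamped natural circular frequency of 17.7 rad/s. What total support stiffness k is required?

k = m·ω_n² = 320 × 17.70² = 320 × 313.3 = 100300 N/m.

100000 N/m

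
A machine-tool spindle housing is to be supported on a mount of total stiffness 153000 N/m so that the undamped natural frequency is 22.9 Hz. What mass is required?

7.39 kg

ω_n = 2πf_n = 2π × 22.9 = 143.9 rad/s.
m = k/ω_n² = 153000/143.9² = 153000/20700 = 7.390 kg.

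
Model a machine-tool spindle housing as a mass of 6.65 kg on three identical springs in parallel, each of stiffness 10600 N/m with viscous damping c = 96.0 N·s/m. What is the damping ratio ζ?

0.104

Parallel springs add: k_eq = 3 × 10600 = 31800 N/m.
ω_n = √(k_eq/m) = √(31800/6.65) = 69.15 rad/s.
Critical damping c_c = 2√(k_eq·m) = 2√(31800 × 6.65) = 919.7 N·s/m, so ζ = c/c_c = 96.0/919.7 = 0.1044.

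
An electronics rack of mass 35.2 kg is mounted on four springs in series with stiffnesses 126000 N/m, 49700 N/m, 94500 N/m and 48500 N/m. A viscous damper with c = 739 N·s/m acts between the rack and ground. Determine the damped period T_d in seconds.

0.327 s

Series springs: 1/k_eq = 1/126000 + 1/49700 + 1/94500 + 1/48500 = 5.926×10^-5, so k_eq = 16880 N/m.
ω_n = √(k_eq/m) = √(16880/35.2) = 21.90 rad/s.
Critical damping c_c = 2√(k_eq·m) = 2√(16880 × 35.2) = 1541 N·s/m, so ζ = c/c_c = 739/1541 = 0.4794.
ω_d = ω_n√(1 − ζ²) = 21.90 × √(1 − 0.230) = 19.22 rad/s.
T_d = 2π/ω_d = 0.3270 s.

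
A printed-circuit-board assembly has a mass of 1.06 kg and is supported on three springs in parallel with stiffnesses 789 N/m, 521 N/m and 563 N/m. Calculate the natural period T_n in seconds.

0.149 s

Parallel springs add: k_eq = 789 + 521 + 563 = 1873 N/m.
ω_n = √(k_eq/m) = √(1873/1.06) = √1767 = 42.04 rad/s.
T_n = 2π/ω_n = 6.283/42.04 = 0.1495 s.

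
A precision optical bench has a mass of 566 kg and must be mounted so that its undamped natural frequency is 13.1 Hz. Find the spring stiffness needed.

3830000 N/m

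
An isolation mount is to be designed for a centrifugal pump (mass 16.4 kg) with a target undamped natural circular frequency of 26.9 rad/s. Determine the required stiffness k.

k = m·ω_n² = 16.4 × 26.90² = 16.4 × 723.6 = 11870 N/m.

11900 N/m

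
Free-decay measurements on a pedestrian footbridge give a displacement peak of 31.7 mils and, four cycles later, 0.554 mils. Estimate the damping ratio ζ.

0.159

Logarithmic decrement δ = (1/n)·ln(x₀/x_n) = (1/4)·ln(31.7/0.554) = (1/4)·ln(57.22) = 1.012.
ζ = δ/√(4π² + δ²) = 1.012/√(39.48 + 1.02) = 1.012/6.364 = 0.1590.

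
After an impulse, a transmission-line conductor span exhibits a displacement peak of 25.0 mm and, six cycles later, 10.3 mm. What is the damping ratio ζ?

Logarithmic decrement δ = (1/n)·ln(x₀/x_n) = (1/6)·ln(25.0/10.3) = (1/6)·ln(2.427) = 0.1478.
ζ = δ/√(4π² + δ²) = 0.1478/√(39.48 + 0.0218) = 0.1478/6.285 = 0.02351.

0.0235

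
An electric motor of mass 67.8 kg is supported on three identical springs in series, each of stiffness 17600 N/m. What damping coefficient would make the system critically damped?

1260 N·s/m

Series springs: 1/k_eq = 3/17600, so k_eq = 17600/3 = 5867 N/m.
c_c = 2√(k_eq·m) = 2√(5867 × 67.8) = 2 × 630.7 = 1261 N·s/m.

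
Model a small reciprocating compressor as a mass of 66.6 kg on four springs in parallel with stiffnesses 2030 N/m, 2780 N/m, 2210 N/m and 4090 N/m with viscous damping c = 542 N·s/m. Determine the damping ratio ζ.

0.315

Parallel springs add: k_eq = 2030 + 2780 + 2210 + 4090 = 11110 N/m.
ω_n = √(k_eq/m) = √(11110/66.6) = 12.92 rad/s.
Critical damping c_c = 2√(k_eq·m) = 2√(11110 × 66.6) = 1720 N·s/m, so ζ = c/c_c = 542/1720 = 0.3150.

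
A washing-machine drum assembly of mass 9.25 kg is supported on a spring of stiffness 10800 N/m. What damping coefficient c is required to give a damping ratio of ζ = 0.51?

322 N·s/m

c_c = 2√(k·m) = 2√(10800 × 9.25) = 632.1 N·s/m.
c = ζ·c_c = 0.51 × 632.1 = 322.4 N·s/m.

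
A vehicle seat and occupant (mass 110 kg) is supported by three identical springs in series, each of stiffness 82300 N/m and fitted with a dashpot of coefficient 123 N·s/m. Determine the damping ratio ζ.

0.0354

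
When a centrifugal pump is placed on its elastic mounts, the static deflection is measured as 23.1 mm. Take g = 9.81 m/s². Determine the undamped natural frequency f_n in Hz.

ω_n = √(g/δ_st) = √(9.81/0.0231) = √424.7 = 20.61 rad/s.
f_n = ω_n/(2π) = 20.61/6.283 = 3.280 Hz.

3.28 Hz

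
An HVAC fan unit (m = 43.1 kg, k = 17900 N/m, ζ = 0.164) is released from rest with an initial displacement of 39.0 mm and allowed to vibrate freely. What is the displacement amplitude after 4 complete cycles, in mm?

0.598 mm

Logarithmic decrement δ = 2πζ/√(1 − ζ²) = 2π × 0.1640/√(1 − 0.0269) = 1.045.
After n cycles, x_n/x₀ = e^(−nδ), so x_4 = 39.0 × e^(−4 × 1.045) = 39.0 × 0.01532 = 0.5976 mm.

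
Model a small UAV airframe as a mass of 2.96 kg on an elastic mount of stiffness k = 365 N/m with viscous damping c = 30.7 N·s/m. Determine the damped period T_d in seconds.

0.640 s

ω_n = √(k/m) = √(365.0/2.96) = 11.10 rad/s.
Critical damping c_c = 2√(k·m) = 2√(365.0 × 2.96) = 65.74 N·s/m, so ζ = c/c_c = 30.7/65.74 = 0.4670.
ω_d = ω_n√(1 − ζ²) = 11.10 × √(1 − 0.218) = 9.819 rad/s.
T_d = 2π/ω_d = 0.6399 s.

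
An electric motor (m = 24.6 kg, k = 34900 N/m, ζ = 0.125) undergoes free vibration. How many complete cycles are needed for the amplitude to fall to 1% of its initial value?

6 cycles

Logarithmic decrement δ = 2πζ/√(1 − ζ²) = 2π × 0.1250/√(1 − 0.0156) = 0.7916.
x_n/x₀ = e^(−nδ) ≤ 0.01; take ln: n ≥ ln(1/0.01)/δ = 4.605/0.7916 = 5.817.
So 6 complete cycles are required.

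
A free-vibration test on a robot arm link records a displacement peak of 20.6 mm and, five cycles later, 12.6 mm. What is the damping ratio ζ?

Logarithmic decrement δ = (1/n)·ln(x₀/x_n) = (1/5)·ln(20.6/12.6) = (1/5)·ln(1.635) = 0.09832.
ζ = δ/√(4π² + δ²) = 0.09832/√(39.48 + 0.00967) = 0.09832/6.284 = 0.01565.

0.0156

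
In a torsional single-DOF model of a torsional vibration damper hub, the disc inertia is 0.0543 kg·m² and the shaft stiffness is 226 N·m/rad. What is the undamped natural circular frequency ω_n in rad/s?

64.5 rad/s

ω_n = √(k_t/J) = √(226/0.0543) = √4162 = 64.51 rad/s.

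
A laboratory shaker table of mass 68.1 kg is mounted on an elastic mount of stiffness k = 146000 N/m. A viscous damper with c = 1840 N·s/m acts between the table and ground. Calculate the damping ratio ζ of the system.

0.292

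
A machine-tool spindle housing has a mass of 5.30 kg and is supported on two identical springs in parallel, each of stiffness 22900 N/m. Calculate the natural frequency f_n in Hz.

Parallel springs add: k_eq = 2 × 22900 = 45800 N/m.
ω_n = √(k_eq/m) = √(45800/5.30) = √8642 = 92.96 rad/s.
f_n = ω_n/(2π) = 92.96/6.283 = 14.79 Hz.

14.8 Hz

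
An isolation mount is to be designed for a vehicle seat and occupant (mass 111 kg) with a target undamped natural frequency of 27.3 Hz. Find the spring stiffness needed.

3270000 N/m

ω_n = 2πf_n = 2π × 27.3 = 171.5 rad/s.
k = m·ω_n² = 111 × 171.5² = 111 × 29420 = 3266000 N/m.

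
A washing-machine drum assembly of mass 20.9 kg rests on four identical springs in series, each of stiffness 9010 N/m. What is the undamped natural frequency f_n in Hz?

Series springs: 1/k_eq = 4/9010, so k_eq = 9010/4 = 2252 N/m.
ω_n = √(k_eq/m) = √(2252/20.9) = √107.8 = 10.38 rad/s.
f_n = ω_n/(2π) = 10.38/6.283 = 1.652 Hz.

1.65 Hz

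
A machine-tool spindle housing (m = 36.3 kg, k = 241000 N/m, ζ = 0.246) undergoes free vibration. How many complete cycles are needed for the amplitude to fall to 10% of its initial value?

2 cycles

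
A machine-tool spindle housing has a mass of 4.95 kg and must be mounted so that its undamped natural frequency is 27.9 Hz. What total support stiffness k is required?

152000 N/m

ω_n = 2πf_n = 2π × 27.9 = 175.3 rad/s.
k = m·ω_n² = 4.95 × 175.3² = 4.95 × 30730 = 152100 N/m.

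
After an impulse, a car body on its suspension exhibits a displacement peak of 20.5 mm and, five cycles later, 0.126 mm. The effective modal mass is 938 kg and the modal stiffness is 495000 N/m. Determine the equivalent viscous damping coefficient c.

6890 N·s/m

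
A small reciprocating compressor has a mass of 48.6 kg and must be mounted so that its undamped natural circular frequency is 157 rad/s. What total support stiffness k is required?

1200000 N/m

k = m·ω_n² = 48.6 × 157.0² = 48.6 × 24650 = 1198000 N/m.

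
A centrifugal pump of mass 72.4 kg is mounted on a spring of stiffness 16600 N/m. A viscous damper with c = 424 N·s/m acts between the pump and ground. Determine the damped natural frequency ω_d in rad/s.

14.9 rad/s

ω_n = √(k/m) = √(16600/72.4) = 15.14 rad/s.
Critical damping c_c = 2√(k·m) = 2√(16600 × 72.4) = 2193 N·s/m, so ζ = c/c_c = 424/2193 = 0.1934.
ω_d = ω_n√(1 − ζ²) = 15.14 × √(1 − 0.0374) = 14.86 rad/s.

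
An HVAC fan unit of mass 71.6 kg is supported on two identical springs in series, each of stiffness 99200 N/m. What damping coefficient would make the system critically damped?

Series springs: 1/k_eq = 2/99200, so k_eq = 99200/2 = 49600 N/m.
c_c = 2√(k_eq·m) = 2√(49600 × 71.6) = 2 × 1885 = 3769 N·s/m.

3770 N·s/m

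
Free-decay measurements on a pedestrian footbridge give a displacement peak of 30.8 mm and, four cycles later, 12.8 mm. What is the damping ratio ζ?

0.0349

Logarithmic decrement δ = (1/n)·ln(x₀/x_n) = (1/4)·ln(30.8/12.8) = (1/4)·ln(2.406) = 0.2195.
ζ = δ/√(4π² + δ²) = 0.2195/√(39.48 + 0.0482) = 0.2195/6.287 = 0.03492.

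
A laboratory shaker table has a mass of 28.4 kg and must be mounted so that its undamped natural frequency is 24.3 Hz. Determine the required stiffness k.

ω_n = 2πf_n = 2π × 24.3 = 152.7 rad/s.
k = m·ω_n² = 28.4 × 152.7² = 28.4 × 23310 = 662000 N/m.

662000 N/m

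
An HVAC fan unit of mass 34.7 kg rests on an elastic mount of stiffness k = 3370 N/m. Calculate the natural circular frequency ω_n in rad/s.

9.85 rad/s

ω_n = √(k/m) = √(3370/34.7) = √97.12 = 9.855 rad/s.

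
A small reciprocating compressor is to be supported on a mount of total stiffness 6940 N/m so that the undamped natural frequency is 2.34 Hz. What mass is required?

ω_n = 2πf_n = 2π × 2.34 = 14.70 rad/s.
m = k/ω_n² = 6940/14.70² = 6940/216.2 = 32.10 kg.

32.1 kg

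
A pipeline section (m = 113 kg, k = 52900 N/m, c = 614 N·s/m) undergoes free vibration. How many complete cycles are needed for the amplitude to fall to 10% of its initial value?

ζ = c/(2√(km)) = 614/(2√(52900 × 113)) = 614/4890 = 0.1256.
Logarithmic decrement δ = 2πζ/√(1 − ζ²) = 2π × 0.1256/√(1 − 0.0158) = 0.7952.
x_n/x₀ = e^(−nδ) ≤ 0.1; take ln: n ≥ ln(1/0.1)/δ = 2.303/0.7952 = 2.895.
So 3 complete cycles are required.

3 cycles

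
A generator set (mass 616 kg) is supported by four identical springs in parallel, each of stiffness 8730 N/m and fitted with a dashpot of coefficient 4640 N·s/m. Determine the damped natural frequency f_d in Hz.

Parallel springs add: k_eq = 4 × 8730 = 34920 N/m.
ω_n = √(k_eq/m) = √(34920/616) = 7.529 rad/s.
Critical damping c_c = 2√(k_eq·m) = 2√(34920 × 616) = 9276 N·s/m, so ζ = c/c_c = 4640/9276 = 0.5002.
ω_d = ω_n√(1 − ζ²) = 7.529 × √(1 − 0.250) = 6.519 rad/s.
f_d = ω_d/(2π) = 1.038 Hz.

1.04 Hz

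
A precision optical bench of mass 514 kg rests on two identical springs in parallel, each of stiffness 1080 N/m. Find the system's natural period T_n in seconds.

Parallel springs add: k_eq = 2 × 1080 = 2160 N/m.
ω_n = √(k_eq/m) = √(2160/514) = √4.202 = 2.050 rad/s.
T_n = 2π/ω_n = 6.283/2.050 = 3.065 s.

3.07 s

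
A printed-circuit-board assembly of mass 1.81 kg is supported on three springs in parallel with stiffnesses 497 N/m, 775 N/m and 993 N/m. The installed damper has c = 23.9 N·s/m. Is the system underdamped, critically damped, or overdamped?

Parallel springs add: k_eq = 497 + 775 + 993 = 2265 N/m.
c_c = 2√(k_eq·m) = 128.1 N·s/m; ζ = c/c_c = 23.9/128.1 = 0.187.
Since ζ < 1 the system is underdamped.

underdamped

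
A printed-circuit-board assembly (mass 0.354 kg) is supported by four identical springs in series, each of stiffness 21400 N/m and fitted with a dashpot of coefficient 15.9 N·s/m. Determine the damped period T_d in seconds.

0.0520 s

Series springs: 1/k_eq = 4/21400, so k_eq = 21400/4 = 5350 N/m.
ω_n = √(k_eq/m) = √(5350/0.354) = 122.9 rad/s.
Critical damping c_c = 2√(k_eq·m) = 2√(5350 × 0.354) = 87.04 N·s/m, so ζ = c/c_c = 15.9/87.04 = 0.1827.
ω_d = ω_n√(1 − ζ²) = 122.9 × √(1 − 0.0334) = 120.9 rad/s.
T_d = 2π/ω_d = 0.05198 s.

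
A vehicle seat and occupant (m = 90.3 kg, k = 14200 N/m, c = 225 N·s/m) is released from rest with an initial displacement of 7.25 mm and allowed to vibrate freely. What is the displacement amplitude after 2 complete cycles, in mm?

ζ = c/(2√(km)) = 225/(2√(14200 × 90.3)) = 225/2265 = 0.09935.
Logarithmic decrement δ = 2πζ/√(1 − ζ²) = 2π × 0.09935/√(1 − 0.00987) = 0.6273.
After n cycles, x_n/x₀ = e^(−nδ), so x_2 = 7.25 × e^(−2 × 0.6273) = 7.25 × 0.2852 = 2.067 mm.

2.07 mm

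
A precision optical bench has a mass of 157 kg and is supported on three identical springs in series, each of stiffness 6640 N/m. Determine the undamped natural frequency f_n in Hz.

0.598 Hz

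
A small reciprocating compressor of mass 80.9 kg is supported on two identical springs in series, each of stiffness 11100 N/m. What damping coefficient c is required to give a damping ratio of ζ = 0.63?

Series springs: 1/k_eq = 2/11100, so k_eq = 11100/2 = 5550 N/m.
c_c = 2√(k_eq·m) = 2√(5550 × 80.9) = 1340 N·s/m.
c = ζ·c_c = 0.63 × 1340 = 844.3 N·s/m.

844 N·s/m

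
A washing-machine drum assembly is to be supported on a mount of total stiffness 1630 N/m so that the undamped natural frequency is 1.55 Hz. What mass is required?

ω_n = 2πf_n = 2π × 1.55 = 9.739 rad/s.
m = k/ω_n² = 1630/9.739² = 1630/94.85 = 17.19 kg.

17.2 kg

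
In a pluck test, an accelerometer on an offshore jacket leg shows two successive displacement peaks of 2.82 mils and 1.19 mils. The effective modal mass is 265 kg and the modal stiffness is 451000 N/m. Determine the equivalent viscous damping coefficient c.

Logarithmic decrement δ = (1/n)·ln(x₀/x_n) = (1/1)·ln(2.82/1.19) = (1/1)·ln(2.370) = 0.8628.
ζ = δ/√(4π² + δ²) = 0.8628/√(39.48 + 0.744) = 0.8628/6.342 = 0.1360.
c = ζ · 2√(km) = 0.1360 × 2√(451000 × 265) = 0.1360 × 21860 = 2974 N·s/m.

2970 N·s/m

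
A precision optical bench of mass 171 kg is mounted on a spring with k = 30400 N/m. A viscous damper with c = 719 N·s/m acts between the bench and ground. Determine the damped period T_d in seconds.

ω_n = √(k/m) = √(30400/171) = 13.33 rad/s.
Critical damping c_c = 2√(k·m) = 2√(30400 × 171) = 4560 N·s/m, so ζ = c/c_c = 719/4560 = 0.1577.
ω_d = ω_n√(1 − ζ²) = 13.33 × √(1 − 0.0249) = 13.17 rad/s.
T_d = 2π/ω_d = 0.4772 s.

0.477 s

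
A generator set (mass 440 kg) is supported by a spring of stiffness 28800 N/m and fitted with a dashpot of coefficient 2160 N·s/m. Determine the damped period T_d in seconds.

0.815 s

ω_n = √(k/m) = √(28800/440) = 8.090 rad/s.
Critical damping c_c = 2√(k·m) = 2√(28800 × 440) = 7120 N·s/m, so ζ = c/c_c = 2160/7120 = 0.3034.
ω_d = ω_n√(1 − ζ²) = 8.090 × √(1 − 0.0920) = 7.709 rad/s.
T_d = 2π/ω_d = 0.8150 s.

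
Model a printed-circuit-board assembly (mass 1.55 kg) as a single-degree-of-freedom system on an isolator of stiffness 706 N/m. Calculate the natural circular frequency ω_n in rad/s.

21.3 rad/s

ω_n = √(k/m) = √(706.0/1.55) = √455.5 = 21.34 rad/s.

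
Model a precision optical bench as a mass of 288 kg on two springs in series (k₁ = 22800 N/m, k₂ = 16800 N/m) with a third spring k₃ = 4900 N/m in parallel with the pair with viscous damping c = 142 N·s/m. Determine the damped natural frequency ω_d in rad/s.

7.11 rad/s

Series pair: k_s = k₁k₂/(k₁+k₂) = (22800)(16800)/(22800 + 16800) = 9673 N/m. In parallel with k₃: k_eq = 9673 + 4900 = 14570 N/m.
ω_n = √(k_eq/m) = √(14570/288) = 7.113 rad/s.
Critical damping c_c = 2√(k_eq·m) = 2√(14570 × 288) = 4097 N·s/m, so ζ = c/c_c = 142/4097 = 0.03466.
ω_d = ω_n√(1 − ζ²) = 7.113 × √(1 − 0.00120) = 7.109 rad/s.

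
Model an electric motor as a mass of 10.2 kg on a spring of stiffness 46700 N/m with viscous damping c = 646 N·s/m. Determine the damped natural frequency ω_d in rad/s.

59.8 rad/s

ω_n = √(k/m) = √(46700/10.2) = 67.66 rad/s.
Critical damping c_c = 2√(k·m) = 2√(46700 × 10.2) = 1380 N·s/m, so ζ = c/c_c = 646/1380 = 0.4680.
ω_d = ω_n√(1 − ζ²) = 67.66 × √(1 − 0.219) = 59.80 rad/s.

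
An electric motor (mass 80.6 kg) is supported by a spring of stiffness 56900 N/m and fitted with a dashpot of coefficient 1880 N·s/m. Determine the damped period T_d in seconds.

0.263 s

ω_n = √(k/m) = √(56900/80.6) = 26.57 rad/s.
Critical damping c_c = 2√(k·m) = 2√(56900 × 80.6) = 4283 N·s/m, so ζ = c/c_c = 1880/4283 = 0.4389.
ω_d = ω_n√(1 − ζ²) = 26.57 × √(1 − 0.193) = 23.87 rad/s.
T_d = 2π/ω_d = 0.2632 s.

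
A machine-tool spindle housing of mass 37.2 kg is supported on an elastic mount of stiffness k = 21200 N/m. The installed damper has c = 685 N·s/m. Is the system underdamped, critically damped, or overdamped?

underdamped

c_c = 2√(k·m) = 1776 N·s/m; ζ = c/c_c = 685/1776 = 0.386.
Since ζ < 1 the system is underdamped.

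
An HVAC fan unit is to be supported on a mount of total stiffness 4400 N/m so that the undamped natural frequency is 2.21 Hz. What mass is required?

ω_n = 2πf_n = 2π × 2.21 = 13.89 rad/s.
m = k/ω_n² = 4400/13.89² = 4400/192.8 = 22.82 kg.

22.8 kg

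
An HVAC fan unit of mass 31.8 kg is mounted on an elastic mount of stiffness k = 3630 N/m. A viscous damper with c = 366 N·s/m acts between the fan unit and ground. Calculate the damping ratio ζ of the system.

0.539

ω_n = √(k/m) = √(3630/31.8) = 10.68 rad/s.
Critical damping c_c = 2√(k·m) = 2√(3630 × 31.8) = 679.5 N·s/m, so ζ = c/c_c = 366/679.5 = 0.5386.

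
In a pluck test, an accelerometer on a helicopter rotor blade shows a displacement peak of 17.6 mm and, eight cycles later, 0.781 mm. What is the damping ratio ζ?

0.0619

Logarithmic decrement δ = (1/n)·ln(x₀/x_n) = (1/8)·ln(17.6/0.781) = (1/8)·ln(22.54) = 0.3894.
ζ = δ/√(4π² + δ²) = 0.3894/√(39.48 + 0.152) = 0.3894/6.295 = 0.06185.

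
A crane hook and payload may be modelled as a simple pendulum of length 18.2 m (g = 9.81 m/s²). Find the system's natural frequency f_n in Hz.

For a simple pendulum ω_n = √(g/L) = √(9.81/18.2) = √0.5390 = 0.7342 rad/s.
f_n = ω_n/(2π) = 0.7342/6.283 = 0.1168 Hz.

0.117 Hz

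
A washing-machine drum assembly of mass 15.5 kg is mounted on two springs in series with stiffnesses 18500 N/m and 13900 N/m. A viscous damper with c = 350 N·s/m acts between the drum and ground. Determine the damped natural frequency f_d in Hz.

Series springs: 1/k_eq = 1/18500 + 1/13900 = 0.0001260, so k_eq = 7937 N/m.
ω_n = √(k_eq/m) = √(7937/15.5) = 22.63 rad/s.
Critical damping c_c = 2√(k_eq·m) = 2√(7937 × 15.5) = 701.5 N·s/m, so ζ = c/c_c = 350/701.5 = 0.4989.
ω_d = ω_n√(1 − ζ²) = 22.63 × √(1 − 0.249) = 19.61 rad/s.
f_d = ω_d/(2π) = 3.121 Hz.

3.12 Hz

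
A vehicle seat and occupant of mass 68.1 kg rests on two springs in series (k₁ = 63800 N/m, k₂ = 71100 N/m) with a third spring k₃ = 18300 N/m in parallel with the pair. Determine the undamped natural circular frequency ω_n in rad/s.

Series pair: k_s = k₁k₂/(k₁+k₂) = (63800)(71100)/(63800 + 71100) = 33630 N/m. In parallel with k₃: k_eq = 33630 + 18300 = 51930 N/m.
ω_n = √(k_eq/m) = √(51930/68.1) = √762.5 = 27.61 rad/s.

27.6 rad/s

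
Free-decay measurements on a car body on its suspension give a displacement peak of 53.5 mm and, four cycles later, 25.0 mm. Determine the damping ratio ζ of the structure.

Logarithmic decrement δ = (1/n)·ln(x₀/x_n) = (1/4)·ln(53.5/25.0) = (1/4)·ln(2.140) = 0.1902.
ζ = δ/√(4π² + δ²) = 0.1902/√(39.48 + 0.0362) = 0.1902/6.286 = 0.03026.

0.0303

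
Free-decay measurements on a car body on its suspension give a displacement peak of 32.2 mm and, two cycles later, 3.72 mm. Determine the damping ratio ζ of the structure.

Logarithmic decrement δ = (1/n)·ln(x₀/x_n) = (1/2)·ln(32.2/3.72) = (1/2)·ln(8.656) = 1.079.
ζ = δ/√(4π² + δ²) = 1.079/√(39.48 + 1.16) = 1.079/6.375 = 0.1693.

0.169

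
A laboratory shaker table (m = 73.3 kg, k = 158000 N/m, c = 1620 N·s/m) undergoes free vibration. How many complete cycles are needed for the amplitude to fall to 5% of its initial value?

ζ = c/(2√(km)) = 1620/(2√(158000 × 73.3)) = 1620/6806 = 0.2380.
Logarithmic decrement δ = 2πζ/√(1 − ζ²) = 2π × 0.2380/√(1 − 0.0567) = 1.540.
x_n/x₀ = e^(−nδ) ≤ 0.05; take ln: n ≥ ln(1/0.05)/δ = 2.996/1.540 = 1.946.
So 2 complete cycles are required.

2 cycles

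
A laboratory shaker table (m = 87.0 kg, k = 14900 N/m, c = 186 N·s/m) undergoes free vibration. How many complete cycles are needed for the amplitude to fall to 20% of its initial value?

4 cycles

ζ = c/(2√(km)) = 186/(2√(14900 × 87.0)) = 186/2277 = 0.08168.
Logarithmic decrement δ = 2πζ/√(1 − ζ²) = 2π × 0.08168/√(1 − 0.00667) = 0.5149.
x_n/x₀ = e^(−nδ) ≤ 0.2; take ln: n ≥ ln(1/0.2)/δ = 1.609/0.5149 = 3.125.
So 4 complete cycles are required.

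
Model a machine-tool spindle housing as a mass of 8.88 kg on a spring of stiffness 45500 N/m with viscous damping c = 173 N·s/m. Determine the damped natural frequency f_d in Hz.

ω_n = √(k/m) = √(45500/8.88) = 71.58 rad/s.
Critical damping c_c = 2√(k·m) = 2√(45500 × 8.88) = 1271 N·s/m, so ζ = c/c_c = 173/1271 = 0.1361.
ω_d = ω_n√(1 − ζ²) = 71.58 × √(1 − 0.0185) = 70.92 rad/s.
f_d = ω_d/(2π) = 11.29 Hz.

11.3 Hz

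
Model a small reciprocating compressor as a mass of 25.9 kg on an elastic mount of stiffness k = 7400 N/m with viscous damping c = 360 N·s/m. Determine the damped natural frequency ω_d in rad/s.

ω_n = √(k/m) = √(7400/25.9) = 16.90 rad/s.
Critical damping c_c = 2√(k·m) = 2√(7400 × 25.9) = 875.6 N·s/m, so ζ = c/c_c = 360/875.6 = 0.4112.
ω_d = ω_n√(1 − ζ²) = 16.90 × √(1 − 0.169) = 15.41 rad/s.

15.4 rad/s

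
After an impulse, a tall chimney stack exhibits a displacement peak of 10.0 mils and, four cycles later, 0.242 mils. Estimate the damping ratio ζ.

Logarithmic decrement δ = (1/n)·ln(x₀/x_n) = (1/4)·ln(10.0/0.242) = (1/4)·ln(41.32) = 0.9304.
ζ = δ/√(4π² + δ²) = 0.9304/√(39.48 + 0.866) = 0.9304/6.352 = 0.1465.

0.146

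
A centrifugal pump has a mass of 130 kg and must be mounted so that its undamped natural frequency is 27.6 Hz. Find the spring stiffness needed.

3910000 N/m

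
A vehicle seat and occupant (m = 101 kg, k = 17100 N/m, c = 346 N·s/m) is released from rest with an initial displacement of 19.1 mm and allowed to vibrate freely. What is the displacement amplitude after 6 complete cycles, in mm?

0.128 mm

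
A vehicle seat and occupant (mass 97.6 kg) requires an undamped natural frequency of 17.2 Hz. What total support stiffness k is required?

ω_n = 2πf_n = 2π × 17.2 = 108.1 rad/s.
k = m·ω_n² = 97.6 × 108.1² = 97.6 × 11680 = 1140000 N/m.

1140000 N/m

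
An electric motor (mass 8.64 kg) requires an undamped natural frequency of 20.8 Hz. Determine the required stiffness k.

148000 N/m

ω_n = 2πf_n = 2π × 20.8 = 130.7 rad/s.
k = m·ω_n² = 8.64 × 130.7² = 8.64 × 17080 = 147600 N/m.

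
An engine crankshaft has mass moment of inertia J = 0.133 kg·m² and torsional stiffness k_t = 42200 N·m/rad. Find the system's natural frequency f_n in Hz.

89.7 Hz

ω_n = √(k_t/J) = √(42200/0.133) = √317300 = 563.3 rad/s.
f_n = ω_n/(2π) = 563.3/6.283 = 89.65 Hz.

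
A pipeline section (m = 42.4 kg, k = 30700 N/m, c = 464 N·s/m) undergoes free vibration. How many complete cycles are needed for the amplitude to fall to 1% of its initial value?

4 cycles

ζ = c/(2√(km)) = 464/(2√(30700 × 42.4)) = 464/2282 = 0.2033.
Logarithmic decrement δ = 2πζ/√(1 − ζ²) = 2π × 0.2033/√(1 − 0.0413) = 1.305.
x_n/x₀ = e^(−nδ) ≤ 0.01; take ln: n ≥ ln(1/0.01)/δ = 4.605/1.305 = 3.529.
So 4 complete cycles are required.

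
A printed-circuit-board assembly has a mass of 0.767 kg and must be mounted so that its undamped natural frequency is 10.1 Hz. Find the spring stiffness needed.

3090 N/m

ω_n = 2πf_n = 2π × 10.1 = 63.46 rad/s.
k = m·ω_n² = 0.767 × 63.46² = 0.767 × 4027 = 3089 N/m.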